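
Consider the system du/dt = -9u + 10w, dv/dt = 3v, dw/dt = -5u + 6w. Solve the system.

u(t) = K_1e^(t) - 2K_3e^(-4t), v(t) = K_2e^(3t), w(t) = K_1e^(t) - K_3e^(-4t)

Coefficient matrix A = [[-9, 0, 10], [0, 3, 0], [-5, 0, 6]].
det(A - λI) = 0 gives eigenvalues λ = 1, 3, -4.
For λ=1: eigenvector (1,0,1).
For λ=3: eigenvector (0,1,0).
For λ=-4: eigenvector (-2,0,-1).
General solution: K_1e^(t)(1,0,1) + K_2e^(3t)(0,1,0) + K_3e^(-4t)(-2,0,-1).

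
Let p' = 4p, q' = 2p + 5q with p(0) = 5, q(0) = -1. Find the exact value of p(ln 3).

A = [[4,0],[2,5]]; eigenvalues λ = 5, 4.
Eigenvectors: (0,-1) for λ=5, (1,-2) for λ=4.
From the initial condition, c_1 = -9, c_2 = 5.
p(ln 3) = (-9)(3^5)(0) + (5)(3^4)(1) = 405.

405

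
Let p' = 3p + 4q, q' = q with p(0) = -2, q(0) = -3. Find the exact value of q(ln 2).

-6

A = [[3,4],[0,1]]; eigenvalues λ = 1, 3.
Eigenvectors: (-2,1) for λ=1, (-1,0) for λ=3.
From the initial condition, c_1 = -3, c_2 = 8.
q(ln 2) = (-3)(2^1)(1) + (8)(2^3)(0) = -6.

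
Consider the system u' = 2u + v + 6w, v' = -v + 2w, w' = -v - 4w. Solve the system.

u(t) = K_1e^(2t) + K_2e^(-2t) - K_3e^(-3t), v(t) = 2K_2e^(-2t) - K_3e^(-3t), w(t) = -K_2e^(-2t) + K_3e^(-3t)

Coefficient matrix A = [[2, 1, 6], [0, -1, 2], [0, -1, -4]].
det(A - λI) = 0 gives eigenvalues λ = 2, -2, -3.
For λ=2: eigenvector (1,0,0).
For λ=-2: eigenvector (1,2,-1).
For λ=-3: eigenvector (-1,-1,1).
General solution: K_1e^(2t)(1,0,0) + K_2e^(-2t)(1,2,-1) + K_3e^(-3t)(-1,-1,1).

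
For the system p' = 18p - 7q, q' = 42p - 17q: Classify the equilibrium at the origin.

saddle

A = [[18,-7],[42,-17]]; det(A-λI) = λ^2 - λ - 12.
λ = 4, -3: opposite signs.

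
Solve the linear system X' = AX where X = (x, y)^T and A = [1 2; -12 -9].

x(t) = K_1e^(-3t) + K_2e^(-5t), y(t) = -2K_1e^(-3t) - 3K_2e^(-5t)

Coefficient matrix A = [[1, 2], [-12, -9]].
Characteristic polynomial det(A - λI) = λ^2 + 8λ + 15 = 0.
Eigenvalues λ = -3, -5.
For λ=-3: (A-λI) row 1 is [4, 2], so an eigenvector is (1, -2).
For λ=-5: (A-λI) row 1 is [6, 2], so an eigenvector is (1, -3).
General solution: K_1e^(-3t)(1,-2) + K_2e^(-5t)(1,-3).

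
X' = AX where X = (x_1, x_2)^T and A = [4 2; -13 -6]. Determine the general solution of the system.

x_1(t) = K_1e^(-t)sin(t) - K_1e^(-t)cos(t) - K_2e^(-t)sin(t) - K_2e^(-t)cos(t), x_2(t) = -2K_1e^(-t)sin(t) + 3K_1e^(-t)cos(t) + 3K_2e^(-t)sin(t) + 2K_2e^(-t)cos(t)

Coefficient matrix A = [[4, 2], [-13, -6]].
Characteristic polynomial det(A - λI) = λ^2 + 2λ + 2 = 0.
Eigenvalues λ = -1 ± i (complex conjugate pair).
For λ=-1+i: an eigenvector is (-1,3) - i(1,-2) = (-1 - i, 3 + 2i).
A real fundamental pair from Re and Im of e^((-1+i)t)v: X_1 = e^(-t)(cos(t)·(-1,3) + sin(t)·(1,-2)), X_2 = e^(-t)(sin(t)·(-1,3) - cos(t)·(1,-2)).
General solution: K_1X_1 + K_2X_2.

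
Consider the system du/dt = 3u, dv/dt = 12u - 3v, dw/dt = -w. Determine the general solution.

Coefficient matrix A = [[3, 0, 0], [12, -3, 0], [0, 0, -1]].
det(A - λI) = 0 gives eigenvalues λ = 3, -1, -3.
For λ=3: eigenvector (1,2,0).
For λ=-1: eigenvector (0,0,1).
For λ=-3: eigenvector (0,1,0).
General solution: K_1e^(3t)(1,2,0) + K_2e^(-t)(0,0,1) + K_3e^(-3t)(0,1,0).

u(t) = K_1e^(3t), v(t) = 2K_1e^(3t) + K_3e^(-3t), w(t) = K_2e^(-t)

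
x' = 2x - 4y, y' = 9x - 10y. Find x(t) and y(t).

Coefficient matrix A = [[2, -4], [9, -10]].
Characteristic polynomial det(A - λI) = λ^2 + 8λ + 16 = 0.
Single eigenvalue λ = -4 with algebraic multiplicity 2.
Eigenvector v = (-2,-3); generalized eigenvector w with (A-λI)w=v is (-1,-1).
General solution: e^(-4t)[K_1·v + K_2·(t·v + w)].

x(t) = -2K_1e^(-4t) - 2K_2te^(-4t) - K_2e^(-4t), y(t) = -3K_1e^(-4t) - 3K_2te^(-4t) - K_2e^(-4t)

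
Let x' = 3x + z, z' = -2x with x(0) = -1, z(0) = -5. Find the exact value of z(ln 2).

A = [[3,1],[-2,0]]; eigenvalues λ = 1, 2.
Eigenvectors: (-1,2) for λ=1, (-1,1) for λ=2.
From the initial condition, c_1 = -6, c_2 = 7.
z(ln 2) = (-6)(2^1)(2) + (7)(2^2)(1) = 4.

4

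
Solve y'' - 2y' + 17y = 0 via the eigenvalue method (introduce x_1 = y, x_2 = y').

Let x_1 = y, x_2 = y'. Then x_1' = x_2 and x_2' = -17x_1 + 2x_2.
A = [[0,1],[-17,2]]; det(A-λI) = λ^2 - 2λ + 17.
Eigenvalues λ = 1 ± 4i.

y(t) = c_1e^(t)cos(4t) + c_2e^(t)sin(4t)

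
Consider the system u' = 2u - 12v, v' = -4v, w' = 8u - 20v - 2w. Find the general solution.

u(t) = 2c_2e^(-4t) + c_3e^(2t), v(t) = c_2e^(-4t), w(t) = c_1e^(-2t) + 2c_2e^(-4t) + 2c_3e^(2t)

Coefficient matrix A = [[2, -12, 0], [0, -4, 0], [8, -20, -2]].
det(A - λI) = 0 gives eigenvalues λ = -2, -4, 2.
For λ=-2: eigenvector (0,0,1).
For λ=-4: eigenvector (2,1,2).
For λ=2: eigenvector (1,0,2).
General solution: c_1e^(-2t)(0,0,1) + c_2e^(-4t)(2,1,2) + c_3e^(2t)(1,0,2).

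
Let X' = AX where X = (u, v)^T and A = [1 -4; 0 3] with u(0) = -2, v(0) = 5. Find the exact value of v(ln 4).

A = [[1,-4],[0,3]]; eigenvalues λ = 1, 3.
Eigenvectors: (1,0) for λ=1, (2,-1) for λ=3.
From the initial condition, c_1 = 8, c_2 = -5.
v(ln 4) = (8)(4^1)(0) + (-5)(4^3)(-1) = 320.

320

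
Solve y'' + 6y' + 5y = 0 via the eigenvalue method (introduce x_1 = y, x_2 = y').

y(t) = K_1e^(-t) + K_2e^(-5t)

Let x_1 = y, x_2 = y'. Then x_1' = x_2 and x_2' = -5x_1 - 6x_2.
A = [[0,1],[-5,-6]]; det(A-λI) = λ^2 + 6λ + 5.
Eigenvalues λ = -1, -5 with eigenvectors (1,-1), (1,-5).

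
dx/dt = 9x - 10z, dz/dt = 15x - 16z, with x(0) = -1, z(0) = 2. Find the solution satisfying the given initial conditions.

x(t) = -7e^(-t) + 6e^(-6t), z(t) = -7e^(-t) + 9e^(-6t)

Coefficient matrix A = [[9, -10], [15, -16]].
Characteristic polynomial det(A - λI) = λ^2 + 7λ + 6 = 0.
Eigenvalues λ = -1, -6.
For λ=-1: (A-λI) row 1 is [10, -10], so an eigenvector is (1, 1).
For λ=-6: (A-λI) row 1 is [15, -10], so an eigenvector is (2, 3).
General solution: c_1e^(-t)(1,1) + c_2e^(-6t)(2,3).
Applying x(0)=-1, z(0)=2 gives c_1=-7, c_2=3.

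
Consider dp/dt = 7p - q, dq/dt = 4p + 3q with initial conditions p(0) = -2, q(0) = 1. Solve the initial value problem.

Coefficient matrix A = [[7, -1], [4, 3]].
Characteristic polynomial det(A - λI) = λ^2 - 10λ + 25 = 0.
Single eigenvalue λ = 5 with algebraic multiplicity 2.
Eigenvector v = (-1,-2); generalized eigenvector w with (A-λI)w=v is (-2,-3).
General solution: e^(5t)[K_1·v + K_2·(t·v + w)].
Applying p(0)=-2, q(0)=1 gives K_1=-8, K_2=5.

p(t) = -5te^(5t) - 2e^(5t), q(t) = -10te^(5t) + e^(5t)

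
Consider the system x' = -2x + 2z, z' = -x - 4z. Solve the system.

Coefficient matrix A = [[-2, 2], [-1, -4]].
Characteristic polynomial det(A - λI) = λ^2 + 6λ + 10 = 0.
Eigenvalues λ = -3 ± i (complex conjugate pair).
For λ=-3+i: an eigenvector is (1,0) - i(1,-1) = (1 - i, 0 + i).
A real fundamental pair from Re and Im of e^((-3+i)t)v: X_1 = e^(-3t)(cos(t)·(1,0) + sin(t)·(1,-1)), X_2 = e^(-3t)(sin(t)·(1,0) - cos(t)·(1,-1)).
General solution: K_1X_1 + K_2X_2.

x(t) = K_1e^(-3t)sin(t) + K_1e^(-3t)cos(t) + K_2e^(-3t)sin(t) - K_2e^(-3t)cos(t), z(t) = -K_1e^(-3t)sin(t) + K_2e^(-3t)cos(t)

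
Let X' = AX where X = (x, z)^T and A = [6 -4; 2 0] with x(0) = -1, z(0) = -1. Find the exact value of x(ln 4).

-16

A = [[6,-4],[2,0]]; eigenvalues λ = 4, 2.
Eigenvectors: (2,1) for λ=4, (1,1) for λ=2.
From the initial condition, c_1 = 0, c_2 = -1.
x(ln 4) = (0)(4^4)(2) + (-1)(4^2)(1) = -16.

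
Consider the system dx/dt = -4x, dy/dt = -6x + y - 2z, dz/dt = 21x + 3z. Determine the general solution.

Coefficient matrix A = [[-4, 0, 0], [-6, 1, -2], [21, 0, 3]].
det(A - λI) = 0 gives eigenvalues λ = 1, -4, 3.
For λ=1: eigenvector (0,1,0).
For λ=-4: eigenvector (1,0,-3).
For λ=3: eigenvector (0,-1,1).
General solution: C_1e^(t)(0,1,0) + C_2e^(-4t)(1,0,-3) + C_3e^(3t)(0,-1,1).

x(t) = C_2e^(-4t), y(t) = C_1e^(t) - C_3e^(3t), z(t) = -3C_2e^(-4t) + C_3e^(3t)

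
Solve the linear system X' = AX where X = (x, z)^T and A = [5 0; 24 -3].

Coefficient matrix A = [[5, 0], [24, -3]].
Characteristic polynomial det(A - λI) = λ^2 - 2λ - 15 = 0.
Eigenvalues λ = -3, 5.
For λ=-3: (A-λI) row 1 is [8, 0], so an eigenvector is (0, -1).
For λ=5: (A-λI) row 2 is [24, -8], so an eigenvector is (1, 3).
General solution: c_1e^(-3t)(0,-1) + c_2e^(5t)(1,3).

x(t) = c_2e^(5t), z(t) = -c_1e^(-3t) + 3c_2e^(5t)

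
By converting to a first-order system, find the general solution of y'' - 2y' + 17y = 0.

y(t) = C_1e^(t)cos(4t) + C_2e^(t)sin(4t)

Let x_1 = y, x_2 = y'. Then x_1' = x_2 and x_2' = -17x_1 + 2x_2.
A = [[0,1],[-17,2]]; det(A-λI) = λ^2 - 2λ + 17.
Eigenvalues λ = 1 ± 4i.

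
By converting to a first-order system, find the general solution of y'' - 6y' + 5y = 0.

y(t) = K_1e^(5t) + K_2e^(t)

Let x_1 = y, x_2 = y'. Then x_1' = x_2 and x_2' = -5x_1 + 6x_2.
A = [[0,1],[-5,6]]; det(A-λI) = λ^2 - 6λ + 5.
Eigenvalues λ = 5, 1 with eigenvectors (1,5), (1,1).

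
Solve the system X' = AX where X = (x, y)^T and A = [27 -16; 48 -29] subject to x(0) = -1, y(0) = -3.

Coefficient matrix A = [[27, -16], [48, -29]].
Characteristic polynomial det(A - λI) = λ^2 + 2λ - 15 = 0.
Eigenvalues λ = -5, 3.
For λ=-5: (A-λI) row 1 is [32, -16], so an eigenvector is (1, 2).
For λ=3: (A-λI) row 1 is [24, -16], so an eigenvector is (-2, -3).
General solution: C_1e^(-5t)(1,2) + C_2e^(3t)(-2,-3).
Applying x(0)=-1, y(0)=-3 gives C_1=-3, C_2=-1.

x(t) = 2e^(3t) - 3e^(-5t), y(t) = 3e^(3t) - 6e^(-5t)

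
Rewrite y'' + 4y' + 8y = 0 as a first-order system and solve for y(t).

Let x_1 = y, x_2 = y'. Then x_1' = x_2 and x_2' = -8x_1 - 4x_2.
A = [[0,1],[-8,-4]]; det(A-λI) = λ^2 + 4λ + 8.
Eigenvalues λ = -2 ± 2i.

y(t) = C_1e^(-2t)cos(2t) + C_2e^(-2t)sin(2t)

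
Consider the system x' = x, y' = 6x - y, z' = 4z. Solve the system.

x(t) = C_1e^(t), y(t) = 3C_1e^(t) + C_2e^(-t), z(t) = C_3e^(4t)

Coefficient matrix A = [[1, 0, 0], [6, -1, 0], [0, 0, 4]].
det(A - λI) = 0 gives eigenvalues λ = 1, -1, 4.
For λ=1: eigenvector (1,3,0).
For λ=-1: eigenvector (0,1,0).
For λ=4: eigenvector (0,0,1).
General solution: C_1e^(t)(1,3,0) + C_2e^(-t)(0,1,0) + C_3e^(4t)(0,0,1).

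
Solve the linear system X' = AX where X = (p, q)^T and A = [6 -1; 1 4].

Coefficient matrix A = [[6, -1], [1, 4]].
Characteristic polynomial det(A - λI) = λ^2 - 10λ + 25 = 0.
Single eigenvalue λ = 5 with algebraic multiplicity 2.
Eigenvector v = (1,1); generalized eigenvector w with (A-λI)w=v is (-1,-2).
General solution: e^(5t)[K_1·v + K_2·(t·v + w)].

p(t) = K_1e^(5t) + K_2te^(5t) - K_2e^(5t), q(t) = K_1e^(5t) + K_2te^(5t) - 2K_2e^(5t)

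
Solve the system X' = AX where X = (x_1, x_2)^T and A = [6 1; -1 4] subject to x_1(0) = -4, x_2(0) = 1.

Coefficient matrix A = [[6, 1], [-1, 4]].
Characteristic polynomial det(A - λI) = λ^2 - 10λ + 25 = 0.
Single eigenvalue λ = 5 with algebraic multiplicity 2.
Eigenvector v = (-1,1); generalized eigenvector w with (A-λI)w=v is (1,-2).
General solution: e^(5t)[C_1·v + C_2·(t·v + w)].
Applying x_1(0)=-4, x_2(0)=1 gives C_1=7, C_2=3.

x_1(t) = -3te^(5t) - 4e^(5t), x_2(t) = 3te^(5t) + e^(5t)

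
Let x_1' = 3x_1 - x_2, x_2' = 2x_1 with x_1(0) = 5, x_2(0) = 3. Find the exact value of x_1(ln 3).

57

A = [[3,-1],[2,0]]; eigenvalues λ = 2, 1.
Eigenvectors: (1,1) for λ=2, (1,2) for λ=1.
From the initial condition, c_1 = 7, c_2 = -2.
x_1(ln 3) = (7)(3^2)(1) + (-2)(3^1)(1) = 57.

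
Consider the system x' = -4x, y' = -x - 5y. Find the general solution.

x(t) = -K_2e^(-4t), y(t) = -K_1e^(-5t) + K_2e^(-4t)

Coefficient matrix A = [[-4, 0], [-1, -5]].
Characteristic polynomial det(A - λI) = λ^2 + 9λ + 20 = 0.
Eigenvalues λ = -5, -4.
For λ=-5: (A-λI) row 1 is [1, 0], so an eigenvector is (0, -1).
For λ=-4: (A-λI) row 2 is [-1, -1], so an eigenvector is (-1, 1).
General solution: K_1e^(-5t)(0,-1) + K_2e^(-4t)(-1,1).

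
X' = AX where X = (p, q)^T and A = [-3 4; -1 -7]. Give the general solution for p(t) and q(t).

Coefficient matrix A = [[-3, 4], [-1, -7]].
Characteristic polynomial det(A - λI) = λ^2 + 10λ + 25 = 0.
Single eigenvalue λ = -5 with algebraic multiplicity 2.
Eigenvector v = (-2,1); generalized eigenvector w with (A-λI)w=v is (-1,0).
General solution: e^(-5t)[c_1·v + c_2·(t·v + w)].

p(t) = -2c_1e^(-5t) - 2c_2te^(-5t) - c_2e^(-5t), q(t) = c_1e^(-5t) + c_2te^(-5t)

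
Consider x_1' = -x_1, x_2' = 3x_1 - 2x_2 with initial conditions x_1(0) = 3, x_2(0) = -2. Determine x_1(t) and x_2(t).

Coefficient matrix A = [[-1, 0], [3, -2]].
Characteristic polynomial det(A - λI) = λ^2 + 3λ + 2 = 0.
Eigenvalues λ = -2, -1.
For λ=-2: (A-λI) row 1 is [1, 0], so an eigenvector is (0, 1).
For λ=-1: (A-λI) row 2 is [3, -1], so an eigenvector is (1, 3).
General solution: C_1e^(-2t)(0,1) + C_2e^(-t)(1,3).
Applying x_1(0)=3, x_2(0)=-2 gives C_1=-11, C_2=3.

x_1(t) = 3e^(-t), x_2(t) = 9e^(-t) - 11e^(-2t)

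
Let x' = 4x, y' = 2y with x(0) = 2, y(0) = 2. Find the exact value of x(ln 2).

32

A = [[4,0],[0,2]]; eigenvalues λ = 2, 4.
Eigenvectors: (0,-1) for λ=2, (1,0) for λ=4.
From the initial condition, c_1 = -2, c_2 = 2.
x(ln 2) = (-2)(2^2)(0) + (2)(2^4)(1) = 32.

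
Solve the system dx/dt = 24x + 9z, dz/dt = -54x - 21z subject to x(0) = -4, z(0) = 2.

Coefficient matrix A = [[24, 9], [-54, -21]].
Characteristic polynomial det(A - λI) = λ^2 - 3λ - 18 = 0.
Eigenvalues λ = -3, 6.
For λ=-3: (A-λI) row 1 is [27, 9], so an eigenvector is (-1, 3).
For λ=6: (A-λI) row 1 is [18, 9], so an eigenvector is (1, -2).
General solution: C_1e^(-3t)(-1,3) + C_2e^(6t)(1,-2).
Applying x(0)=-4, z(0)=2 gives C_1=-6, C_2=-10.

x(t) = -10e^(6t) + 6e^(-3t), z(t) = 20e^(6t) - 18e^(-3t)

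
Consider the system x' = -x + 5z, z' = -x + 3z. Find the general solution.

Coefficient matrix A = [[-1, 5], [-1, 3]].
Characteristic polynomial det(A - λI) = λ^2 - 2λ + 2 = 0.
Eigenvalues λ = 1 ± i (complex conjugate pair).
For λ=1+i: an eigenvector is (-1,0) - i(2,1) = (-1 - 2i, 0 - i).
A real fundamental pair from Re and Im of e^((1+i)t)v: X_1 = e^(t)(cos(t)·(-1,0) + sin(t)·(2,1)), X_2 = e^(t)(sin(t)·(-1,0) - cos(t)·(2,1)).
General solution: c_1X_1 + c_2X_2.

x(t) = 2c_1e^(t)sin(t) - c_1e^(t)cos(t) - c_2e^(t)sin(t) - 2c_2e^(t)cos(t), z(t) = c_1e^(t)sin(t) - c_2e^(t)cos(t)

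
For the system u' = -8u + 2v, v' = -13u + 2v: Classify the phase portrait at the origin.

A = [[-8,2],[-13,2]]; det(A-λI) = λ^2 + 6λ + 10.
λ = -3 ± i: negative real part.

stable spiral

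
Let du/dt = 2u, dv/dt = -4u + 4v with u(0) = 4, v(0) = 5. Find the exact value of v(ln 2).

-16

A = [[2,0],[-4,4]]; eigenvalues λ = 4, 2.
Eigenvectors: (0,1) for λ=4, (-1,-2) for λ=2.
From the initial condition, c_1 = -3, c_2 = -4.
v(ln 2) = (-3)(2^4)(1) + (-4)(2^2)(-2) = -16.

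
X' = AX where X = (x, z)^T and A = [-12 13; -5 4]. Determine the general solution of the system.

x(t) = -2C_1e^(-4t)sin(t) - 3C_1e^(-4t)cos(t) - 3C_2e^(-4t)sin(t) + 2C_2e^(-4t)cos(t), z(t) = -C_1e^(-4t)sin(t) - 2C_1e^(-4t)cos(t) - 2C_2e^(-4t)sin(t) + C_2e^(-4t)cos(t)

Coefficient matrix A = [[-12, 13], [-5, 4]].
Characteristic polynomial det(A - λI) = λ^2 + 8λ + 17 = 0.
Eigenvalues λ = -4 ± i (complex conjugate pair).
For λ=-4+i: an eigenvector is (-3,-2) - i(-2,-1) = (-3 + 2i, -2 + i).
A real fundamental pair from Re and Im of e^((-4+i)t)v: X_1 = e^(-4t)(cos(t)·(-3,-2) + sin(t)·(-2,-1)), X_2 = e^(-4t)(sin(t)·(-3,-2) - cos(t)·(-2,-1)).
General solution: C_1X_1 + C_2X_2.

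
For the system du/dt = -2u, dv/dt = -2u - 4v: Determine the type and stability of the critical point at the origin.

A = [[-2,0],[-2,-4]]; det(A-λI) = λ^2 + 6λ + 8.
λ = -2, -4: both negative.

stable node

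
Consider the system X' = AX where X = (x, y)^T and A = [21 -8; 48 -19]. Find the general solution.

x(t) = -c_1e^(5t) + c_2e^(-3t), y(t) = -2c_1e^(5t) + 3c_2e^(-3t)

Coefficient matrix A = [[21, -8], [48, -19]].
Characteristic polynomial det(A - λI) = λ^2 - 2λ - 15 = 0.
Eigenvalues λ = 5, -3.
For λ=5: (A-λI) row 1 is [16, -8], so an eigenvector is (-1, -2).
For λ=-3: (A-λI) row 1 is [24, -8], so an eigenvector is (1, 3).
General solution: c_1e^(5t)(-1,-2) + c_2e^(-3t)(1,3).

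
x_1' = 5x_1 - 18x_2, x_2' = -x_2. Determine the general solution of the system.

x_1(t) = -K_1e^(5t) + 3K_2e^(-t), x_2(t) = K_2e^(-t)

Coefficient matrix A = [[5, -18], [0, -1]].
Characteristic polynomial det(A - λI) = λ^2 - 4λ - 5 = 0.
Eigenvalues λ = 5, -1.
For λ=5: (A-λI) row 1 is [0, -18], so an eigenvector is (-1, 0).
For λ=-1: (A-λI) row 1 is [6, -18], so an eigenvector is (3, 1).
General solution: K_1e^(5t)(-1,0) + K_2e^(-t)(3,1).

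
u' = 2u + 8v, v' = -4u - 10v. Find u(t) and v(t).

u(t) = -2c_1e^(-2t) - c_2e^(-6t), v(t) = c_1e^(-2t) + c_2e^(-6t)

Coefficient matrix A = [[2, 8], [-4, -10]].
Characteristic polynomial det(A - λI) = λ^2 + 8λ + 12 = 0.
Eigenvalues λ = -2, -6.
For λ=-2: (A-λI) row 1 is [4, 8], so an eigenvector is (-2, 1).
For λ=-6: (A-λI) row 1 is [8, 8], so an eigenvector is (-1, 1).
General solution: c_1e^(-2t)(-2,1) + c_2e^(-6t)(-1,1).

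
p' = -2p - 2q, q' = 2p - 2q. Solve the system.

p(t) = K_1e^(-2t)sin(2t) - K_2e^(-2t)cos(2t), q(t) = -K_1e^(-2t)cos(2t) - K_2e^(-2t)sin(2t)

Coefficient matrix A = [[-2, -2], [2, -2]].
Characteristic polynomial det(A - λI) = λ^2 + 4λ + 8 = 0.
Eigenvalues λ = -2 ± 2i (complex conjugate pair).
For λ=-2+2i: an eigenvector is (0,-1) - i(1,0) = (0 - i, -1).
A real fundamental pair from Re and Im of e^((-2+2i)t)v: X_1 = e^(-2t)(cos(2t)·(0,-1) + sin(2t)·(1,0)), X_2 = e^(-2t)(sin(2t)·(0,-1) - cos(2t)·(1,0)).
General solution: K_1X_1 + K_2X_2.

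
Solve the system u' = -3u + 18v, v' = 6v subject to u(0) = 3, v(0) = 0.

Coefficient matrix A = [[-3, 18], [0, 6]].
Characteristic polynomial det(A - λI) = λ^2 - 3λ - 18 = 0.
Eigenvalues λ = -3, 6.
For λ=-3: (A-λI) row 1 is [0, 18], so an eigenvector is (-1, 0).
For λ=6: (A-λI) row 1 is [-9, 18], so an eigenvector is (2, 1).
General solution: C_1e^(-3t)(-1,0) + C_2e^(6t)(2,1).
Applying u(0)=3, v(0)=0 gives C_1=-3, C_2=0.

u(t) = 3e^(-3t), v(t) = 0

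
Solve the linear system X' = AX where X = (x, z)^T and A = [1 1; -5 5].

x(t) = C_1e^(3t)cos(t) + C_2e^(3t)sin(t), z(t) = -C_1e^(3t)sin(t) + 2C_1e^(3t)cos(t) + 2C_2e^(3t)sin(t) + C_2e^(3t)cos(t)

Coefficient matrix A = [[1, 1], [-5, 5]].
Characteristic polynomial det(A - λI) = λ^2 - 6λ + 10 = 0.
Eigenvalues λ = 3 ± i (complex conjugate pair).
For λ=3+i: an eigenvector is (1,2) - i(0,-1) = (1, 2 + i).
A real fundamental pair from Re and Im of e^((3+i)t)v: X_1 = e^(3t)(cos(t)·(1,2) + sin(t)·(0,-1)), X_2 = e^(3t)(sin(t)·(1,2) - cos(t)·(0,-1)).
General solution: C_1X_1 + C_2X_2.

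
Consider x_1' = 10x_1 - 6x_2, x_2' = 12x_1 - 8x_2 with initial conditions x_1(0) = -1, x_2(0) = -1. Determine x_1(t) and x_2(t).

Coefficient matrix A = [[10, -6], [12, -8]].
Characteristic polynomial det(A - λI) = λ^2 - 2λ - 8 = 0.
Eigenvalues λ = -2, 4.
For λ=-2: (A-λI) row 1 is [12, -6], so an eigenvector is (1, 2).
For λ=4: (A-λI) row 1 is [6, -6], so an eigenvector is (-1, -1).
General solution: C_1e^(-2t)(1,2) + C_2e^(4t)(-1,-1).
Applying x_1(0)=-1, x_2(0)=-1 gives C_1=0, C_2=1.

x_1(t) = -e^(4t), x_2(t) = -e^(4t)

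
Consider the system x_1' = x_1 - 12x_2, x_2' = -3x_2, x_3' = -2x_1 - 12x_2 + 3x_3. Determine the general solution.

x_1(t) = 3C_2e^(-3t) + C_3e^(t), x_2(t) = C_2e^(-3t), x_3(t) = C_1e^(3t) + 3C_2e^(-3t) + C_3e^(t)

Coefficient matrix A = [[1, -12, 0], [0, -3, 0], [-2, -12, 3]].
det(A - λI) = 0 gives eigenvalues λ = 3, -3, 1.
For λ=3: eigenvector (0,0,1).
For λ=-3: eigenvector (3,1,3).
For λ=1: eigenvector (1,0,1).
General solution: C_1e^(3t)(0,0,1) + C_2e^(-3t)(3,1,3) + C_3e^(t)(1,0,1).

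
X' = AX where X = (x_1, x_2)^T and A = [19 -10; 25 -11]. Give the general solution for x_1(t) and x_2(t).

Coefficient matrix A = [[19, -10], [25, -11]].
Characteristic polynomial det(A - λI) = λ^2 - 8λ + 41 = 0.
Eigenvalues λ = 4 ± 5i (complex conjugate pair).
For λ=4+5i: an eigenvector is (1,2) - i(-1,-1) = (1 + i, 2 + i).
A real fundamental pair from Re and Im of e^((4+5i)t)v: X_1 = e^(4t)(cos(5t)·(1,2) + sin(5t)·(-1,-1)), X_2 = e^(4t)(sin(5t)·(1,2) - cos(5t)·(-1,-1)).
General solution: K_1X_1 + K_2X_2.

x_1(t) = -K_1e^(4t)sin(5t) + K_1e^(4t)cos(5t) + K_2e^(4t)sin(5t) + K_2e^(4t)cos(5t), x_2(t) = -K_1e^(4t)sin(5t) + 2K_1e^(4t)cos(5t) + 2K_2e^(4t)sin(5t) + K_2e^(4t)cos(5t)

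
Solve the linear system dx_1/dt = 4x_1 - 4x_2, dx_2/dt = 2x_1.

x_1(t) = c_1e^(2t)sin(2t) - c_1e^(2t)cos(2t) - c_2e^(2t)sin(2t) - c_2e^(2t)cos(2t), x_2(t) = -c_1e^(2t)cos(2t) - c_2e^(2t)sin(2t)

Coefficient matrix A = [[4, -4], [2, 0]].
Characteristic polynomial det(A - λI) = λ^2 - 4λ + 8 = 0.
Eigenvalues λ = 2 ± 2i (complex conjugate pair).
For λ=2+2i: an eigenvector is (-1,-1) - i(1,0) = (-1 - i, -1).
A real fundamental pair from Re and Im of e^((2+2i)t)v: X_1 = e^(2t)(cos(2t)·(-1,-1) + sin(2t)·(1,0)), X_2 = e^(2t)(sin(2t)·(-1,-1) - cos(2t)·(1,0)).
General solution: c_1X_1 + c_2X_2.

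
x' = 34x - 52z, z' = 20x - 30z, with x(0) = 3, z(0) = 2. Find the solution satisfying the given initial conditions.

Coefficient matrix A = [[34, -52], [20, -30]].
Characteristic polynomial det(A - λI) = λ^2 - 4λ + 20 = 0.
Eigenvalues λ = 2 ± 4i (complex conjugate pair).
For λ=2+4i: an eigenvector is (3,2) - i(-2,-1) = (3 + 2i, 2 + i).
A real fundamental pair from Re and Im of e^((2+4i)t)v: X_1 = e^(2t)(cos(4t)·(3,2) + sin(4t)·(-2,-1)), X_2 = e^(2t)(sin(4t)·(3,2) - cos(4t)·(-2,-1)).
General solution: c_1X_1 + c_2X_2.
Applying x(0)=3, z(0)=2 gives c_1=1, c_2=0.

x(t) = -2e^(2t)sin(4t) + 3e^(2t)cos(4t), z(t) = -e^(2t)sin(4t) + 2e^(2t)cos(4t)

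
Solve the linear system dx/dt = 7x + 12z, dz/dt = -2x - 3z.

Coefficient matrix A = [[7, 12], [-2, -3]].
Characteristic polynomial det(A - λI) = λ^2 - 4λ + 3 = 0.
Eigenvalues λ = 3, 1.
For λ=3: (A-λI) row 1 is [4, 12], so an eigenvector is (3, -1).
For λ=1: (A-λI) row 1 is [6, 12], so an eigenvector is (-2, 1).
General solution: K_1e^(3t)(3,-1) + K_2e^(t)(-2,1).

x(t) = 3K_1e^(3t) - 2K_2e^(t), z(t) = -K_1e^(3t) + K_2e^(t)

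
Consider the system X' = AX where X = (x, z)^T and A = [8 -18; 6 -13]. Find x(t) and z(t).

Coefficient matrix A = [[8, -18], [6, -13]].
Characteristic polynomial det(A - λI) = λ^2 + 5λ + 4 = 0.
Eigenvalues λ = -1, -4.
For λ=-1: (A-λI) row 1 is [9, -18], so an eigenvector is (2, 1).
For λ=-4: (A-λI) row 1 is [12, -18], so an eigenvector is (3, 2).
General solution: K_1e^(-t)(2,1) + K_2e^(-4t)(3,2).

x(t) = 2K_1e^(-t) + 3K_2e^(-4t), z(t) = K_1e^(-t) + 2K_2e^(-4t)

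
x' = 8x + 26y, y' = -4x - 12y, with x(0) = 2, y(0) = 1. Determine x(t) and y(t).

x(t) = 23e^(-2t)sin(2t) + 2e^(-2t)cos(2t), y(t) = -9e^(-2t)sin(2t) + e^(-2t)cos(2t)

Coefficient matrix A = [[8, 26], [-4, -12]].
Characteristic polynomial det(A - λI) = λ^2 + 4λ + 8 = 0.
Eigenvalues λ = -2 ± 2i (complex conjugate pair).
For λ=-2+2i: an eigenvector is (3,-1) - i(2,-1) = (3 - 2i, -1 + i).
A real fundamental pair from Re and Im of e^((-2+2i)t)v: X_1 = e^(-2t)(cos(2t)·(3,-1) + sin(2t)·(2,-1)), X_2 = e^(-2t)(sin(2t)·(3,-1) - cos(2t)·(2,-1)).
General solution: K_1X_1 + K_2X_2.
Applying x(0)=2, y(0)=1 gives K_1=4, K_2=5.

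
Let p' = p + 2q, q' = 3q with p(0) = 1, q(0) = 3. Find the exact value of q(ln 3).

81

A = [[1,2],[0,3]]; eigenvalues λ = 1, 3.
Eigenvectors: (-1,0) for λ=1, (1,1) for λ=3.
From the initial condition, c_1 = 2, c_2 = 3.
q(ln 3) = (2)(3^1)(0) + (3)(3^3)(1) = 81.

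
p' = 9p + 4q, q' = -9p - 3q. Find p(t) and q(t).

p(t) = -2K_1e^(3t) - 2K_2te^(3t) + K_2e^(3t), q(t) = 3K_1e^(3t) + 3K_2te^(3t) - 2K_2e^(3t)

Coefficient matrix A = [[9, 4], [-9, -3]].
Characteristic polynomial det(A - λI) = λ^2 - 6λ + 9 = 0.
Single eigenvalue λ = 3 with algebraic multiplicity 2.
Eigenvector v = (-2,3); generalized eigenvector w with (A-λI)w=v is (1,-2).
General solution: e^(3t)[K_1·v + K_2·(t·v + w)].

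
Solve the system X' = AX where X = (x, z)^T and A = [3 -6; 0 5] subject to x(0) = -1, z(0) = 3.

x(t) = -9e^(5t) + 8e^(3t), z(t) = 3e^(5t)

Coefficient matrix A = [[3, -6], [0, 5]].
Characteristic polynomial det(A - λI) = λ^2 - 8λ + 15 = 0.
Eigenvalues λ = 5, 3.
For λ=5: (A-λI) row 1 is [-2, -6], so an eigenvector is (3, -1).
For λ=3: (A-λI) row 1 is [0, -6], so an eigenvector is (1, 0).
General solution: K_1e^(5t)(3,-1) + K_2e^(3t)(1,0).
Applying x(0)=-1, z(0)=3 gives K_1=-3, K_2=8.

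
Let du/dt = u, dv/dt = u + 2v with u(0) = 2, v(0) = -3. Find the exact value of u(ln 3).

6

A = [[1,0],[1,2]]; eigenvalues λ = 1, 2.
Eigenvectors: (-1,1) for λ=1, (0,-1) for λ=2.
From the initial condition, c_1 = -2, c_2 = 1.
u(ln 3) = (-2)(3^1)(-1) + (1)(3^2)(0) = 6.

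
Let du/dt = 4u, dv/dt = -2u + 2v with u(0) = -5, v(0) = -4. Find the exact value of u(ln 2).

-80

A = [[4,0],[-2,2]]; eigenvalues λ = 4, 2.
Eigenvectors: (1,-1) for λ=4, (0,-1) for λ=2.
From the initial condition, c_1 = -5, c_2 = 9.
u(ln 2) = (-5)(2^4)(1) + (9)(2^2)(0) = -80.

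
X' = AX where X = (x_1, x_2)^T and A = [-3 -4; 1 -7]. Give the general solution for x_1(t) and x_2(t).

Coefficient matrix A = [[-3, -4], [1, -7]].
Characteristic polynomial det(A - λI) = λ^2 + 10λ + 25 = 0.
Single eigenvalue λ = -5 with algebraic multiplicity 2.
Eigenvector v = (2,1); generalized eigenvector w with (A-λI)w=v is (1,0).
General solution: e^(-5t)[C_1·v + C_2·(t·v + w)].

x_1(t) = 2C_1e^(-5t) + 2C_2te^(-5t) + C_2e^(-5t), x_2(t) = C_1e^(-5t) + C_2te^(-5t)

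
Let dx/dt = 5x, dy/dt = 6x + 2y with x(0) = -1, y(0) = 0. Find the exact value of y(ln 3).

-468

A = [[5,0],[6,2]]; eigenvalues λ = 2, 5.
Eigenvectors: (0,-1) for λ=2, (1,2) for λ=5.
From the initial condition, c_1 = -2, c_2 = -1.
y(ln 3) = (-2)(3^2)(-1) + (-1)(3^5)(2) = -468.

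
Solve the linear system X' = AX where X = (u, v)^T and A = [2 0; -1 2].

Coefficient matrix A = [[2, 0], [-1, 2]].
Characteristic polynomial det(A - λI) = λ^2 - 4λ + 4 = 0.
Single eigenvalue λ = 2 with algebraic multiplicity 2.
Eigenvector v = (0,-1); generalized eigenvector w with (A-λI)w=v is (1,-2).
General solution: e^(2t)[K_1·v + K_2·(t·v + w)].

u(t) = K_2e^(2t), v(t) = -K_1e^(2t) - K_2te^(2t) - 2K_2e^(2t)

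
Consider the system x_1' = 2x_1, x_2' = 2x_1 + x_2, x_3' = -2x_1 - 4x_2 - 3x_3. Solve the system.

Coefficient matrix A = [[2, 0, 0], [2, 1, 0], [-2, -4, -3]].
det(A - λI) = 0 gives eigenvalues λ = -3, 1, 2.
For λ=-3: eigenvector (0,0,1).
For λ=1: eigenvector (0,1,-1).
For λ=2: eigenvector (1,2,-2).
General solution: C_1e^(-3t)(0,0,1) + C_2e^(t)(0,1,-1) + C_3e^(2t)(1,2,-2).

x_1(t) = C_3e^(2t), x_2(t) = C_2e^(t) + 2C_3e^(2t), x_3(t) = C_1e^(-3t) - C_2e^(t) - 2C_3e^(2t)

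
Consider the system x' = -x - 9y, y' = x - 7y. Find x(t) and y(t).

x(t) = -3c_1e^(-4t) - 3c_2te^(-4t) - c_2e^(-4t), y(t) = -c_1e^(-4t) - c_2te^(-4t)

Coefficient matrix A = [[-1, -9], [1, -7]].
Characteristic polynomial det(A - λI) = λ^2 + 8λ + 16 = 0.
Single eigenvalue λ = -4 with algebraic multiplicity 2.
Eigenvector v = (-3,-1); generalized eigenvector w with (A-λI)w=v is (-1,0).
General solution: e^(-4t)[c_1·v + c_2·(t·v + w)].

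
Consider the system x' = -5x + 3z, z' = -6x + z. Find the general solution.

x(t) = -C_1e^(-2t)cos(3t) - C_2e^(-2t)sin(3t), z(t) = C_1e^(-2t)sin(3t) - C_1e^(-2t)cos(3t) - C_2e^(-2t)sin(3t) - C_2e^(-2t)cos(3t)

Coefficient matrix A = [[-5, 3], [-6, 1]].
Characteristic polynomial det(A - λI) = λ^2 + 4λ + 13 = 0.
Eigenvalues λ = -2 ± 3i (complex conjugate pair).
For λ=-2+3i: an eigenvector is (-1,-1) - i(0,1) = (-1, -1 - i).
A real fundamental pair from Re and Im of e^((-2+3i)t)v: X_1 = e^(-2t)(cos(3t)·(-1,-1) + sin(3t)·(0,1)), X_2 = e^(-2t)(sin(3t)·(-1,-1) - cos(3t)·(0,1)).
General solution: C_1X_1 + C_2X_2.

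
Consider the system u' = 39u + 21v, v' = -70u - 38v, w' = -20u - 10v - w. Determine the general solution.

Coefficient matrix A = [[39, 21, 0], [-70, -38, 0], [-20, -10, -1]].
det(A - λI) = 0 gives eigenvalues λ = -3, 4, -1.
For λ=-3: eigenvector (1,-2,0).
For λ=4: eigenvector (3,-5,-2).
For λ=-1: eigenvector (0,0,1).
General solution: K_1e^(-3t)(1,-2,0) + K_2e^(4t)(3,-5,-2) + K_3e^(-t)(0,0,1).

u(t) = K_1e^(-3t) + 3K_2e^(4t), v(t) = -2K_1e^(-3t) - 5K_2e^(4t), w(t) = -2K_2e^(4t) + K_3e^(-t)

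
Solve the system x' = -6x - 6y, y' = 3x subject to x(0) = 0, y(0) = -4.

Coefficient matrix A = [[-6, -6], [3, 0]].
Characteristic polynomial det(A - λI) = λ^2 + 6λ + 18 = 0.
Eigenvalues λ = -3 ± 3i (complex conjugate pair).
For λ=-3+3i: an eigenvector is (-1,0) - i(1,-1) = (-1 - i, 0 + i).
A real fundamental pair from Re and Im of e^((-3+3i)t)v: X_1 = e^(-3t)(cos(3t)·(-1,0) + sin(3t)·(1,-1)), X_2 = e^(-3t)(sin(3t)·(-1,0) - cos(3t)·(1,-1)).
General solution: K_1X_1 + K_2X_2.
Applying x(0)=0, y(0)=-4 gives K_1=4, K_2=-4.

x(t) = 8e^(-3t)sin(3t), y(t) = -4e^(-3t)sin(3t) - 4e^(-3t)cos(3t)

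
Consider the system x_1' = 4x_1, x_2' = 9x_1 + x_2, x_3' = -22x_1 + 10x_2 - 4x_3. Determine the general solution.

x_1(t) = C_1e^(4t), x_2(t) = 3C_1e^(4t) + C_3e^(t), x_3(t) = C_1e^(4t) + C_2e^(-4t) + 2C_3e^(t)

Coefficient matrix A = [[4, 0, 0], [9, 1, 0], [-22, 10, -4]].
det(A - λI) = 0 gives eigenvalues λ = 4, -4, 1.
For λ=4: eigenvector (1,3,1).
For λ=-4: eigenvector (0,0,1).
For λ=1: eigenvector (0,1,2).
General solution: C_1e^(4t)(1,3,1) + C_2e^(-4t)(0,0,1) + C_3e^(t)(0,1,2).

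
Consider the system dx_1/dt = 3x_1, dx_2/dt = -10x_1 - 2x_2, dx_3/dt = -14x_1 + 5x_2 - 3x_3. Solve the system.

Coefficient matrix A = [[3, 0, 0], [-10, -2, 0], [-14, 5, -3]].
det(A - λI) = 0 gives eigenvalues λ = 3, -2, -3.
For λ=3: eigenvector (1,-2,-4).
For λ=-2: eigenvector (0,1,5).
For λ=-3: eigenvector (0,0,1).
General solution: K_1e^(3t)(1,-2,-4) + K_2e^(-2t)(0,1,5) + K_3e^(-3t)(0,0,1).

x_1(t) = K_1e^(3t), x_2(t) = -2K_1e^(3t) + K_2e^(-2t), x_3(t) = -4K_1e^(3t) + 5K_2e^(-2t) + K_3e^(-3t)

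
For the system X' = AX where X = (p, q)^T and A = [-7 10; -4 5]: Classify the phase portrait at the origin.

A = [[-7,10],[-4,5]]; det(A-λI) = λ^2 + 2λ + 5.
λ = -1 ± 2i: negative real part.

stable spiral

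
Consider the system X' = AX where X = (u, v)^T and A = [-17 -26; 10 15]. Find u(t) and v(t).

Coefficient matrix A = [[-17, -26], [10, 15]].
Characteristic polynomial det(A - λI) = λ^2 + 2λ + 5 = 0.
Eigenvalues λ = -1 ± 2i (complex conjugate pair).
For λ=-1+2i: an eigenvector is (2,-1) - i(-3,2) = (2 + 3i, -1 - 2i).
A real fundamental pair from Re and Im of e^((-1+2i)t)v: X_1 = e^(-t)(cos(2t)·(2,-1) + sin(2t)·(-3,2)), X_2 = e^(-t)(sin(2t)·(2,-1) - cos(2t)·(-3,2)).
General solution: c_1X_1 + c_2X_2.

u(t) = -3c_1e^(-t)sin(2t) + 2c_1e^(-t)cos(2t) + 2c_2e^(-t)sin(2t) + 3c_2e^(-t)cos(2t), v(t) = 2c_1e^(-t)sin(2t) - c_1e^(-t)cos(2t) - c_2e^(-t)sin(2t) - 2c_2e^(-t)cos(2t)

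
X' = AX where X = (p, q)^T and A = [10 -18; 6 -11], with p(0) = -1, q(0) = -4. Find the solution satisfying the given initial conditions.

Coefficient matrix A = [[10, -18], [6, -11]].
Characteristic polynomial det(A - λI) = λ^2 + λ - 2 = 0.
Eigenvalues λ = -2, 1.
For λ=-2: (A-λI) row 1 is [12, -18], so an eigenvector is (-3, -2).
For λ=1: (A-λI) row 1 is [9, -18], so an eigenvector is (2, 1).
General solution: C_1e^(-2t)(-3,-2) + C_2e^(t)(2,1).
Applying p(0)=-1, q(0)=-4 gives C_1=7, C_2=10.

p(t) = 20e^(t) - 21e^(-2t), q(t) = 10e^(t) - 14e^(-2t)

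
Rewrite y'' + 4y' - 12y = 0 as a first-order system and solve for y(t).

y(t) = C_1e^(2t) + C_2e^(-6t)

Let x_1 = y, x_2 = y'. Then x_1' = x_2 and x_2' = 12x_1 - 4x_2.
A = [[0,1],[12,-4]]; det(A-λI) = λ^2 + 4λ - 12.
Eigenvalues λ = 2, -6 with eigenvectors (1,2), (1,-6).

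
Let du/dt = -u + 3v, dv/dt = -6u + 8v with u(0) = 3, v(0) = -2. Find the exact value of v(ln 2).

A = [[-1,3],[-6,8]]; eigenvalues λ = 2, 5.
Eigenvectors: (1,1) for λ=2, (-1,-2) for λ=5.
From the initial condition, c_1 = 8, c_2 = 5.
v(ln 2) = (8)(2^2)(1) + (5)(2^5)(-2) = -288.

-288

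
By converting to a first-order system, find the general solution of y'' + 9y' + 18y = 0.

Let x_1 = y, x_2 = y'. Then x_1' = x_2 and x_2' = -18x_1 - 9x_2.
A = [[0,1],[-18,-9]]; det(A-λI) = λ^2 + 9λ + 18.
Eigenvalues λ = -6, -3 with eigenvectors (1,-6), (1,-3).

y(t) = C_1e^(-6t) + C_2e^(-3t)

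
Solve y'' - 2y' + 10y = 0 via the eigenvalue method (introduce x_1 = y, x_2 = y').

y(t) = c_1e^(t)cos(3t) + c_2e^(t)sin(3t)

Let x_1 = y, x_2 = y'. Then x_1' = x_2 and x_2' = -10x_1 + 2x_2.
A = [[0,1],[-10,2]]; det(A-λI) = λ^2 - 2λ + 10.
Eigenvalues λ = 1 ± 3i.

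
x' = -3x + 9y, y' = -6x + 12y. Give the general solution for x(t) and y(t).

Coefficient matrix A = [[-3, 9], [-6, 12]].
Characteristic polynomial det(A - λI) = λ^2 - 9λ + 18 = 0.
Eigenvalues λ = 3, 6.
For λ=3: (A-λI) row 1 is [-6, 9], so an eigenvector is (-3, -2).
For λ=6: (A-λI) row 1 is [-9, 9], so an eigenvector is (-1, -1).
General solution: K_1e^(3t)(-3,-2) + K_2e^(6t)(-1,-1).

x(t) = -3K_1e^(3t) - K_2e^(6t), y(t) = -2K_1e^(3t) - K_2e^(6t)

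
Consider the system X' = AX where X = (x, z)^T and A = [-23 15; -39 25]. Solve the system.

Coefficient matrix A = [[-23, 15], [-39, 25]].
Characteristic polynomial det(A - λI) = λ^2 - 2λ + 10 = 0.
Eigenvalues λ = 1 ± 3i (complex conjugate pair).
For λ=1+3i: an eigenvector is (2,3) - i(-1,-2) = (2 + i, 3 + 2i).
A real fundamental pair from Re and Im of e^((1+3i)t)v: X_1 = e^(t)(cos(3t)·(2,3) + sin(3t)·(-1,-2)), X_2 = e^(t)(sin(3t)·(2,3) - cos(3t)·(-1,-2)).
General solution: c_1X_1 + c_2X_2.

x(t) = -c_1e^(t)sin(3t) + 2c_1e^(t)cos(3t) + 2c_2e^(t)sin(3t) + c_2e^(t)cos(3t), z(t) = -2c_1e^(t)sin(3t) + 3c_1e^(t)cos(3t) + 3c_2e^(t)sin(3t) + 2c_2e^(t)cos(3t)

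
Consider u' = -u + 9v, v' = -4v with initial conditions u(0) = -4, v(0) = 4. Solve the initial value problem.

u(t) = 8e^(-t) - 12e^(-4t), v(t) = 4e^(-4t)

Coefficient matrix A = [[-1, 9], [0, -4]].
Characteristic polynomial det(A - λI) = λ^2 + 5λ + 4 = 0.
Eigenvalues λ = -4, -1.
For λ=-4: (A-λI) row 1 is [3, 9], so an eigenvector is (-3, 1).
For λ=-1: (A-λI) row 1 is [0, 9], so an eigenvector is (-1, 0).
General solution: K_1e^(-4t)(-3,1) + K_2e^(-t)(-1,0).
Applying u(0)=-4, v(0)=4 gives K_1=4, K_2=-8.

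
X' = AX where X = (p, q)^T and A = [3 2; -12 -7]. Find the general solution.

Coefficient matrix A = [[3, 2], [-12, -7]].
Characteristic polynomial det(A - λI) = λ^2 + 4λ + 3 = 0.
Eigenvalues λ = -3, -1.
For λ=-3: (A-λI) row 1 is [6, 2], so an eigenvector is (-1, 3).
For λ=-1: (A-λI) row 1 is [4, 2], so an eigenvector is (1, -2).
General solution: K_1e^(-3t)(-1,3) + K_2e^(-t)(1,-2).

p(t) = -K_1e^(-3t) + K_2e^(-t), q(t) = 3K_1e^(-3t) - 2K_2e^(-t)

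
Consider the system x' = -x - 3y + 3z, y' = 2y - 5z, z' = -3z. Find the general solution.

x(t) = -C_1e^(2t) + C_2e^(-t), y(t) = C_1e^(2t) + C_3e^(-3t), z(t) = C_3e^(-3t)

Coefficient matrix A = [[-1, -3, 3], [0, 2, -5], [0, 0, -3]].
det(A - λI) = 0 gives eigenvalues λ = 2, -1, -3.
For λ=2: eigenvector (-1,1,0).
For λ=-1: eigenvector (1,0,0).
For λ=-3: eigenvector (0,1,1).
General solution: C_1e^(2t)(-1,1,0) + C_2e^(-t)(1,0,0) + C_3e^(-3t)(0,1,1).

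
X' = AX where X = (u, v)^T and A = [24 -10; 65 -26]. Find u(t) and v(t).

u(t) = c_1e^(-t)sin(5t) - c_1e^(-t)cos(5t) - c_2e^(-t)sin(5t) - c_2e^(-t)cos(5t), v(t) = 2c_1e^(-t)sin(5t) - 3c_1e^(-t)cos(5t) - 3c_2e^(-t)sin(5t) - 2c_2e^(-t)cos(5t)

Coefficient matrix A = [[24, -10], [65, -26]].
Characteristic polynomial det(A - λI) = λ^2 + 2λ + 26 = 0.
Eigenvalues λ = -1 ± 5i (complex conjugate pair).
For λ=-1+5i: an eigenvector is (-1,-3) - i(1,2) = (-1 - i, -3 - 2i).
A real fundamental pair from Re and Im of e^((-1+5i)t)v: X_1 = e^(-t)(cos(5t)·(-1,-3) + sin(5t)·(1,2)), X_2 = e^(-t)(sin(5t)·(-1,-3) - cos(5t)·(1,2)).
General solution: c_1X_1 + c_2X_2.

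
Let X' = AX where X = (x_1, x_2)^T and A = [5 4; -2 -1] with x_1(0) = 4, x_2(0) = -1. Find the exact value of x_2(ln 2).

A = [[5,4],[-2,-1]]; eigenvalues λ = 3, 1.
Eigenvectors: (2,-1) for λ=3, (1,-1) for λ=1.
From the initial condition, c_1 = 3, c_2 = -2.
x_2(ln 2) = (3)(2^3)(-1) + (-2)(2^1)(-1) = -20.

-20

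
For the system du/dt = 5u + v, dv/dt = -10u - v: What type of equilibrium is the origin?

unstable spiral

A = [[5,1],[-10,-1]]; det(A-λI) = λ^2 - 4λ + 5.
λ = 2 ± i: positive real part.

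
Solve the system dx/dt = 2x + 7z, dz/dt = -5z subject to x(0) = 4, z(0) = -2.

x(t) = 2e^(2t) + 2e^(-5t), z(t) = -2e^(-5t)

Coefficient matrix A = [[2, 7], [0, -5]].
Characteristic polynomial det(A - λI) = λ^2 + 3λ - 10 = 0.
Eigenvalues λ = 2, -5.
For λ=2: (A-λI) row 1 is [0, 7], so an eigenvector is (-1, 0).
For λ=-5: (A-λI) row 1 is [7, 7], so an eigenvector is (1, -1).
General solution: C_1e^(2t)(-1,0) + C_2e^(-5t)(1,-1).
Applying x(0)=4, z(0)=-2 gives C_1=-2, C_2=2.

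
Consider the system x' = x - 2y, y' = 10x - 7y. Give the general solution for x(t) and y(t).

Coefficient matrix A = [[1, -2], [10, -7]].
Characteristic polynomial det(A - λI) = λ^2 + 6λ + 13 = 0.
Eigenvalues λ = -3 ± 2i (complex conjugate pair).
For λ=-3+2i: an eigenvector is (0,1) - i(-1,-2) = (0 + i, 1 + 2i).
A real fundamental pair from Re and Im of e^((-3+2i)t)v: X_1 = e^(-3t)(cos(2t)·(0,1) + sin(2t)·(-1,-2)), X_2 = e^(-3t)(sin(2t)·(0,1) - cos(2t)·(-1,-2)).
General solution: K_1X_1 + K_2X_2.

x(t) = -K_1e^(-3t)sin(2t) + K_2e^(-3t)cos(2t), y(t) = -2K_1e^(-3t)sin(2t) + K_1e^(-3t)cos(2t) + K_2e^(-3t)sin(2t) + 2K_2e^(-3t)cos(2t)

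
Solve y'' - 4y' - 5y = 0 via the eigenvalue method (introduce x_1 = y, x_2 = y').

y(t) = C_1e^(-t) + C_2e^(5t)

Let x_1 = y, x_2 = y'. Then x_1' = x_2 and x_2' = 5x_1 + 4x_2.
A = [[0,1],[5,4]]; det(A-λI) = λ^2 - 4λ - 5.
Eigenvalues λ = -1, 5 with eigenvectors (1,-1), (1,5).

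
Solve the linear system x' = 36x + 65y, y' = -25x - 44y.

Coefficient matrix A = [[36, 65], [-25, -44]].
Characteristic polynomial det(A - λI) = λ^2 + 8λ + 41 = 0.
Eigenvalues λ = -4 ± 5i (complex conjugate pair).
For λ=-4+5i: an eigenvector is (-3,2) - i(2,-1) = (-3 - 2i, 2 + i).
A real fundamental pair from Re and Im of e^((-4+5i)t)v: X_1 = e^(-4t)(cos(5t)·(-3,2) + sin(5t)·(2,-1)), X_2 = e^(-4t)(sin(5t)·(-3,2) - cos(5t)·(2,-1)).
General solution: K_1X_1 + K_2X_2.

x(t) = 2K_1e^(-4t)sin(5t) - 3K_1e^(-4t)cos(5t) - 3K_2e^(-4t)sin(5t) - 2K_2e^(-4t)cos(5t), y(t) = -K_1e^(-4t)sin(5t) + 2K_1e^(-4t)cos(5t) + 2K_2e^(-4t)sin(5t) + K_2e^(-4t)cos(5t)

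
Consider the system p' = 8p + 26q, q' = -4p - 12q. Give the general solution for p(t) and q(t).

p(t) = 2K_1e^(-2t)sin(2t) + 3K_1e^(-2t)cos(2t) + 3K_2e^(-2t)sin(2t) - 2K_2e^(-2t)cos(2t), q(t) = -K_1e^(-2t)sin(2t) - K_1e^(-2t)cos(2t) - K_2e^(-2t)sin(2t) + K_2e^(-2t)cos(2t)

Coefficient matrix A = [[8, 26], [-4, -12]].
Characteristic polynomial det(A - λI) = λ^2 + 4λ + 8 = 0.
Eigenvalues λ = -2 ± 2i (complex conjugate pair).
For λ=-2+2i: an eigenvector is (3,-1) - i(2,-1) = (3 - 2i, -1 + i).
A real fundamental pair from Re and Im of e^((-2+2i)t)v: X_1 = e^(-2t)(cos(2t)·(3,-1) + sin(2t)·(2,-1)), X_2 = e^(-2t)(sin(2t)·(3,-1) - cos(2t)·(2,-1)).
General solution: K_1X_1 + K_2X_2.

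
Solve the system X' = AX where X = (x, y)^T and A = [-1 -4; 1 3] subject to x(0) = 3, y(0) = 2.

x(t) = -14te^(t) + 3e^(t), y(t) = 7te^(t) + 2e^(t)

Coefficient matrix A = [[-1, -4], [1, 3]].
Characteristic polynomial det(A - λI) = λ^2 - 2λ + 1 = 0.
Single eigenvalue λ = 1 with algebraic multiplicity 2.
Eigenvector v = (2,-1); generalized eigenvector w with (A-λI)w=v is (-3,1).
General solution: e^(t)[c_1·v + c_2·(t·v + w)].
Applying x(0)=3, y(0)=2 gives c_1=-9, c_2=-7.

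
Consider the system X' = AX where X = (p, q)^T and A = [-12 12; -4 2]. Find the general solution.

p(t) = 3c_1e^(-4t) + 2c_2e^(-6t), q(t) = 2c_1e^(-4t) + c_2e^(-6t)

Coefficient matrix A = [[-12, 12], [-4, 2]].
Characteristic polynomial det(A - λI) = λ^2 + 10λ + 24 = 0.
Eigenvalues λ = -4, -6.
For λ=-4: (A-λI) row 1 is [-8, 12], so an eigenvector is (3, 2).
For λ=-6: (A-λI) row 1 is [-6, 12], so an eigenvector is (2, 1).
General solution: c_1e^(-4t)(3,2) + c_2e^(-6t)(2,1).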